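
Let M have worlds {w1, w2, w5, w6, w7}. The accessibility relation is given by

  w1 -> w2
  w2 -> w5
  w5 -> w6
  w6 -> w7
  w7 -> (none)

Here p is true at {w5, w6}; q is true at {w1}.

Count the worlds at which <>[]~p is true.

2

w1: successors {w2}; []~p there: w2:F. ✗
w2: successors {w5}; []~p there: w5:F. ✗
w5: successors {w6}; []~p there: w6:T. ✓
w6: successors {w7}; []~p there: w7:T. ✓
w7: no successors, so <>[]~p fails. ✗
Satisfying worlds: {w5, w6}.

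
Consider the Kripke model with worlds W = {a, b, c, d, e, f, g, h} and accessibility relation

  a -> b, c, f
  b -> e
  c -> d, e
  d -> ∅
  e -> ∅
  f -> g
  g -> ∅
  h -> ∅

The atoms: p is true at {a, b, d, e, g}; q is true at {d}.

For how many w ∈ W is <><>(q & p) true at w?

1

a: successors {b, c, f}; <>(q & p) there: b:F, c:T, f:F. ✓
b: successors {e}; <>(q & p) there: e:F. ✗
c: successors {d, e}; <>(q & p) there: d:F, e:F. ✗
d: no successors, so <><>(q & p) fails. ✗
e: no successors, so <><>(q & p) fails. ✗
f: successors {g}; <>(q & p) there: g:F. ✗
g: no successors, so <><>(q & p) fails. ✗
h: no successors, so <><>(q & p) fails. ✗
Satisfying worlds: {a}.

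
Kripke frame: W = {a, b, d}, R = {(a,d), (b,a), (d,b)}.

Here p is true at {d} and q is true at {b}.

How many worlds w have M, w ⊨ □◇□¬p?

2

a: successors {d}; ◇□¬p there: d:T. ✓
b: successors {a}; ◇□¬p there: a:T. ✓
d: successors {b}; ◇□¬p there: b:F. ✗
Satisfying worlds: {a, b}.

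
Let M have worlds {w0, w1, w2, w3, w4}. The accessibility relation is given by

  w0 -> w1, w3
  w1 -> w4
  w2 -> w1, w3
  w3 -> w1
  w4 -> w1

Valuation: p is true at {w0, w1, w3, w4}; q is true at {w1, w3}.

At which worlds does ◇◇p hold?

{w0, w1, w2, w3, w4}

w0: successors {w1, w3}; ◇p there: w1:T, w3:T. ✓
w1: successors {w4}; ◇p there: w4:T. ✓
w2: successors {w1, w3}; ◇p there: w1:T, w3:T. ✓
w3: successors {w1}; ◇p there: w1:T. ✓
w4: successors {w1}; ◇p there: w1:T. ✓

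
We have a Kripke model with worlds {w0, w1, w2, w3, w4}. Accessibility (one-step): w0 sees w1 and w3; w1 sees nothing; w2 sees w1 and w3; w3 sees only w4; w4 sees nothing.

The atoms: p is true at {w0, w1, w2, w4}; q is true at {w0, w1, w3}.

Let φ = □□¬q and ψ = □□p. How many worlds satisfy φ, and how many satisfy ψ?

5 and 5

For □□¬q:
w0: successors {w1, w3}; □¬q there: w1:T, w3:T. ✓
w1: no successors, so □□¬q holds vacuously. ✓
w2: successors {w1, w3}; □¬q there: w1:T, w3:T. ✓
w3: successors {w4}; □¬q there: w4:T. ✓
w4: no successors, so □□¬q holds vacuously. ✓
— 5 worlds.
For □□p:
w0: successors {w1, w3}; □p there: w1:T, w3:T. ✓
w1: no successors, so □□p holds vacuously. ✓
w2: successors {w1, w3}; □p there: w1:T, w3:T. ✓
w3: successors {w4}; □p there: w4:T. ✓
w4: no successors, so □□p holds vacuously. ✓
— 5 worlds.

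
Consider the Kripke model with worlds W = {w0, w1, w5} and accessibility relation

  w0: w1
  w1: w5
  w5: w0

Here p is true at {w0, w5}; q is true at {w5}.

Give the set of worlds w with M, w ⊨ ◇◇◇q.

{w5}

w0: successors {w1}; ◇◇q there: w1:F. ✗
w1: successors {w5}; ◇◇q there: w5:F. ✗
w5: successors {w0}; ◇◇q there: w0:T. ✓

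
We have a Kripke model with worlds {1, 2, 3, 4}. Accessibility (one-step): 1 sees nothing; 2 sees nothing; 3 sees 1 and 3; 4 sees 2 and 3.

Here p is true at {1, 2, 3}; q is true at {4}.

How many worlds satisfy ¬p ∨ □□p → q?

1

1: ¬p ∨ □□p is T, q is F. ✗
2: ¬p ∨ □□p is T, q is F. ✗
3: ¬p ∨ □□p is T, q is F. ✗
4: ¬p ∨ □□p is T, q is T. ✓
Satisfying worlds: {4}.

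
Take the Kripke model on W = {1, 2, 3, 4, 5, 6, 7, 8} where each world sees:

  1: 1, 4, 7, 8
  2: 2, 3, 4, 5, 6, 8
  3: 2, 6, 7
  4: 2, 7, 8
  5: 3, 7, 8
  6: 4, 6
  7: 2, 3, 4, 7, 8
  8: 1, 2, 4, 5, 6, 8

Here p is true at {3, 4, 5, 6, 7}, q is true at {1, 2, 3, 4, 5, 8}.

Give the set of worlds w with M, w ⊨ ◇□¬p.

1: successors {1, 4, 7, 8}; □¬p there: 1:F, 4:F, 7:F, 8:F. ✗
2: successors {2, 3, 4, 5, 6, 8}; □¬p there: 2:F, 3:F, 4:F, 5:F, 6:F, 8:F. ✗
3: successors {2, 6, 7}; □¬p there: 2:F, 6:F, 7:F. ✗
4: successors {2, 7, 8}; □¬p there: 2:F, 7:F, 8:F. ✗
5: successors {3, 7, 8}; □¬p there: 3:F, 7:F, 8:F. ✗
6: successors {4, 6}; □¬p there: 4:F, 6:F. ✗
7: successors {2, 3, 4, 7, 8}; □¬p there: 2:F, 3:F, 4:F, 7:F, 8:F. ✗
8: successors {1, 2, 4, 5, 6, 8}; □¬p there: 1:F, 2:F, 4:F, 5:F, 6:F, 8:F. ✗

∅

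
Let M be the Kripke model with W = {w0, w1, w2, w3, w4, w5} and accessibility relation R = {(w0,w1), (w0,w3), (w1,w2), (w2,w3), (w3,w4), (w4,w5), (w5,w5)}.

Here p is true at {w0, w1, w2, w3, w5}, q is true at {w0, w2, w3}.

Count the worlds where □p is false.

w0: successors {w1, w3}; p there: w1:T, w3:T. ✓
w1: successors {w2}; p there: w2:T. ✓
w2: successors {w3}; p there: w3:T. ✓
w3: successors {w4}; p there: w4:F. ✗
w4: successors {w5}; p there: w5:T. ✓
w5: successors {w5}; p there: w5:T. ✓
Satisfying worlds: {w0, w1, w2, w4, w5}.
So □p fails at the other 1 world.

1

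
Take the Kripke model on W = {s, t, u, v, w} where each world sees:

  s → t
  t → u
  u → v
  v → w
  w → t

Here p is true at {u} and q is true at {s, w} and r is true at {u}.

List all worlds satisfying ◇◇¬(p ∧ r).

{t, u, v}

s: successors {t}; ◇¬(p ∧ r) there: t:F. ✗
t: successors {u}; ◇¬(p ∧ r) there: u:T. ✓
u: successors {v}; ◇¬(p ∧ r) there: v:T. ✓
v: successors {w}; ◇¬(p ∧ r) there: w:T. ✓
w: successors {t}; ◇¬(p ∧ r) there: t:F. ✗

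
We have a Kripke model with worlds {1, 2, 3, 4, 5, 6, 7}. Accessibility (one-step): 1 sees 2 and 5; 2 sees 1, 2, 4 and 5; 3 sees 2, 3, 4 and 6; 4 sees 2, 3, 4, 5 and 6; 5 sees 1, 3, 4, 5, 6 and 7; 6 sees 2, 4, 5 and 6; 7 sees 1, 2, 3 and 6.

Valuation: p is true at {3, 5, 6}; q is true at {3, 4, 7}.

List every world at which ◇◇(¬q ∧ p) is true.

1: successors {2, 5}; ◇(¬q ∧ p) there: 2:T, 5:T. ✓
2: successors {1, 2, 4, 5}; ◇(¬q ∧ p) there: 1:T, 2:T, 4:T, 5:T. ✓
3: successors {2, 3, 4, 6}; ◇(¬q ∧ p) there: 2:T, 3:T, 4:T, 6:T. ✓
4: successors {2, 3, 4, 5, 6}; ◇(¬q ∧ p) there: 2:T, 3:T, 4:T, 5:T, 6:T. ✓
5: successors {1, 3, 4, 5, 6, 7}; ◇(¬q ∧ p) there: 1:T, 3:T, 4:T, 5:T, 6:T, 7:T. ✓
6: successors {2, 4, 5, 6}; ◇(¬q ∧ p) there: 2:T, 4:T, 5:T, 6:T. ✓
7: successors {1, 2, 3, 6}; ◇(¬q ∧ p) there: 1:T, 2:T, 3:T, 6:T. ✓

{1, 2, 3, 4, 5, 6, 7}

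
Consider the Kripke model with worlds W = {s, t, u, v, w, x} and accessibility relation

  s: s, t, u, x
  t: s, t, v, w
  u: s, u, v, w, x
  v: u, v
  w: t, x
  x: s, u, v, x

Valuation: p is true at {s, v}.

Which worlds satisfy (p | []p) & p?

{s, v}

s: p | []p is T, p is T. ✓
t: p | []p is F, p is F. ✗
u: p | []p is F, p is F. ✗
v: p | []p is T, p is T. ✓
w: p | []p is F, p is F. ✗
x: p | []p is F, p is F. ✗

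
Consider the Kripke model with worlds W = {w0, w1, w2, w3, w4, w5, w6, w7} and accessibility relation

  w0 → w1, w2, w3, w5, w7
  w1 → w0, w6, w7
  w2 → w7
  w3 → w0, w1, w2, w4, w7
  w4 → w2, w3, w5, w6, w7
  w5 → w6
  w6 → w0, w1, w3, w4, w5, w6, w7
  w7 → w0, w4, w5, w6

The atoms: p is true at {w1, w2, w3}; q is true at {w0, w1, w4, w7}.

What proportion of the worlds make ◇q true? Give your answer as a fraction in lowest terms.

w0: successors {w1, w2, w3, w5, w7}; q there: w1:T, w2:F, w3:F, w5:F, w7:T. ✓
w1: successors {w0, w6, w7}; q there: w0:T, w6:F, w7:T. ✓
w2: successors {w7}; q there: w7:T. ✓
w3: successors {w0, w1, w2, w4, w7}; q there: w0:T, w1:T, w2:F, w4:T, w7:T. ✓
w4: successors {w2, w3, w5, w6, w7}; q there: w2:F, w3:F, w5:F, w6:F, w7:T. ✓
w5: successors {w6}; q there: w6:F. ✗
w6: successors {w0, w1, w3, w4, w5, w6, w7}; q there: w0:T, w1:T, w3:F, w4:T, w5:F, w6:F, w7:T. ✓
w7: successors {w0, w4, w5, w6}; q there: w0:T, w4:T, w5:F, w6:F. ✓
That's 7 of 8 worlds, so 7/8.

7/8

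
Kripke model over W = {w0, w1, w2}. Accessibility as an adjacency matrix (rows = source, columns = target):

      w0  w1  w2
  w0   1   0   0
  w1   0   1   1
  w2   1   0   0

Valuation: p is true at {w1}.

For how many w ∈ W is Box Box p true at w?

w0: successors {w0}; Box p there: w0:F. ✗
w1: successors {w1, w2}; Box p there: w1:F, w2:F. ✗
w2: successors {w0}; Box p there: w0:F. ✗
Satisfying worlds: ∅.

0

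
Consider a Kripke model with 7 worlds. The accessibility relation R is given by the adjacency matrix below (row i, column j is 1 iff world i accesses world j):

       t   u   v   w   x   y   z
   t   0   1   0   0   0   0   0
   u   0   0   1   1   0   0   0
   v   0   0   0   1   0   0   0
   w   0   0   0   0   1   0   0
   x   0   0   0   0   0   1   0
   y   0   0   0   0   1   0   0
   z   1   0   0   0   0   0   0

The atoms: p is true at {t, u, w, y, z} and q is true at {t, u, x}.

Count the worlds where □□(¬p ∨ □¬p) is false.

1

t: successors {u}; □(¬p ∨ □¬p) there: u:T. ✓
u: successors {v, w}; □(¬p ∨ □¬p) there: v:T, w:T. ✓
v: successors {w}; □(¬p ∨ □¬p) there: w:T. ✓
w: successors {x}; □(¬p ∨ □¬p) there: x:T. ✓
x: successors {y}; □(¬p ∨ □¬p) there: y:T. ✓
y: successors {x}; □(¬p ∨ □¬p) there: x:T. ✓
z: successors {t}; □(¬p ∨ □¬p) there: t:F. ✗
Satisfying worlds: {t, u, v, w, x, y}.
So □□(¬p ∨ □¬p) fails at the other 1 world.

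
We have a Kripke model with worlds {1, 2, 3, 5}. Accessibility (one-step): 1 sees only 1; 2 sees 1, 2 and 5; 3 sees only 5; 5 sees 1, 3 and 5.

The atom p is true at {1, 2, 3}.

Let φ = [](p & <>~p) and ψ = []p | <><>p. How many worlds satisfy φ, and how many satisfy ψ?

0 and 4

For [](p & <>~p):
1: successors {1}; p & <>~p there: 1:F. ✗
2: successors {1, 2, 5}; p & <>~p there: 1:F, 2:T, 5:F. ✗
3: successors {5}; p & <>~p there: 5:F. ✗
5: successors {1, 3, 5}; p & <>~p there: 1:F, 3:T, 5:F. ✗
— 0 worlds.
For []p | <><>p:
1: []p is T, <><>p is T. ✓
2: []p is F, <><>p is T. ✓
3: []p is F, <><>p is T. ✓
5: []p is F, <><>p is T. ✓
— 4 worlds.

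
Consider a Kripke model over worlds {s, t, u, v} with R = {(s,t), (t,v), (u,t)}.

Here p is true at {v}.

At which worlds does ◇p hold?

{t}

s: successors {t}; p there: t:F. ✗
t: successors {v}; p there: v:T. ✓
u: successors {t}; p there: t:F. ✗
v: no successors, so ◇p fails. ✗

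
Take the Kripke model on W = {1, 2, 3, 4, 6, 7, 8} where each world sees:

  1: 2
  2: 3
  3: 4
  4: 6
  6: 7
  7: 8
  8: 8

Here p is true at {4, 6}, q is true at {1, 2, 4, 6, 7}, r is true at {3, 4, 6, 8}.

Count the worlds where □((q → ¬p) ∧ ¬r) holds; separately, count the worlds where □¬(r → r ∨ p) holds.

For □((q → ¬p) ∧ ¬r):
1: successors {2}; (q → ¬p) ∧ ¬r there: 2:T. ✓
2: successors {3}; (q → ¬p) ∧ ¬r there: 3:F. ✗
3: successors {4}; (q → ¬p) ∧ ¬r there: 4:F. ✗
4: successors {6}; (q → ¬p) ∧ ¬r there: 6:F. ✗
6: successors {7}; (q → ¬p) ∧ ¬r there: 7:T. ✓
7: successors {8}; (q → ¬p) ∧ ¬r there: 8:F. ✗
8: successors {8}; (q → ¬p) ∧ ¬r there: 8:F. ✗
— 2 worlds.
For □¬(r → r ∨ p):
1: successors {2}; ¬(r → r ∨ p) there: 2:F. ✗
2: successors {3}; ¬(r → r ∨ p) there: 3:F. ✗
3: successors {4}; ¬(r → r ∨ p) there: 4:F. ✗
4: successors {6}; ¬(r → r ∨ p) there: 6:F. ✗
6: successors {7}; ¬(r → r ∨ p) there: 7:F. ✗
7: successors {8}; ¬(r → r ∨ p) there: 8:F. ✗
8: successors {8}; ¬(r → r ∨ p) there: 8:F. ✗
— 0 worlds.

2 and 0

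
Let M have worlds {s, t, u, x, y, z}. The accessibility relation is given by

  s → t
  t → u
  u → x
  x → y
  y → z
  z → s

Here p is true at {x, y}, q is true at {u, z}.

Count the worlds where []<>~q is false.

2

s: successors {t}; <>~q there: t:F. ✗
t: successors {u}; <>~q there: u:T. ✓
u: successors {x}; <>~q there: x:T. ✓
x: successors {y}; <>~q there: y:F. ✗
y: successors {z}; <>~q there: z:T. ✓
z: successors {s}; <>~q there: s:T. ✓
Satisfying worlds: {t, u, y, z}.
So []<>~q fails at the other 2 worlds.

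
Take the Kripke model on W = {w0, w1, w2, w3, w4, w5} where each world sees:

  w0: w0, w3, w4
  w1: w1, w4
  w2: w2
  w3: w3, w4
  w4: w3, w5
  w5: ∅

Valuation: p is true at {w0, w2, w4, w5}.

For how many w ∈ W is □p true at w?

2

w0: successors {w0, w3, w4}; p there: w0:T, w3:F, w4:T. ✗
w1: successors {w1, w4}; p there: w1:F, w4:T. ✗
w2: successors {w2}; p there: w2:T. ✓
w3: successors {w3, w4}; p there: w3:F, w4:T. ✗
w4: successors {w3, w5}; p there: w3:F, w5:T. ✗
w5: no successors, so □p holds vacuously. ✓
Satisfying worlds: {w2, w5}.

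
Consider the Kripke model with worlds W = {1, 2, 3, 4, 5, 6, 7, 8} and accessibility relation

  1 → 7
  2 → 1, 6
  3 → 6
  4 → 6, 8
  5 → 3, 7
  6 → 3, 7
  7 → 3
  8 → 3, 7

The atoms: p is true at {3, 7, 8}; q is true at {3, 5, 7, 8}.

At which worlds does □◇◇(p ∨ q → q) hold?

{1, 2, 3, 4, 5, 6, 7, 8}

1: successors {7}; ◇◇(p ∨ q → q) there: 7:T. ✓
2: successors {1, 6}; ◇◇(p ∨ q → q) there: 1:T, 6:T. ✓
3: successors {6}; ◇◇(p ∨ q → q) there: 6:T. ✓
4: successors {6, 8}; ◇◇(p ∨ q → q) there: 6:T, 8:T. ✓
5: successors {3, 7}; ◇◇(p ∨ q → q) there: 3:T, 7:T. ✓
6: successors {3, 7}; ◇◇(p ∨ q → q) there: 3:T, 7:T. ✓
7: successors {3}; ◇◇(p ∨ q → q) there: 3:T. ✓
8: successors {3, 7}; ◇◇(p ∨ q → q) there: 3:T, 7:T. ✓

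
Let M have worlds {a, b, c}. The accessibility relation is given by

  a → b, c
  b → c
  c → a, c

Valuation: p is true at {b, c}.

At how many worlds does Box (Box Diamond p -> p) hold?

2

a: successors {b, c}; Box Diamond p -> p there: b:T, c:T. ✓
b: successors {c}; Box Diamond p -> p there: c:T. ✓
c: successors {a, c}; Box Diamond p -> p there: a:F, c:T. ✗
Satisfying worlds: {a, b}.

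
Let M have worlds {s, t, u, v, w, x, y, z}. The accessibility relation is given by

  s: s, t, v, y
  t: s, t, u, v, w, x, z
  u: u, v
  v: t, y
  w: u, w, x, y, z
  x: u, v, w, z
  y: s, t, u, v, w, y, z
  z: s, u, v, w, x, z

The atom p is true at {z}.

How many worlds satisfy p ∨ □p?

s: p is F, □p is F. ✗
t: p is F, □p is F. ✗
u: p is F, □p is F. ✗
v: p is F, □p is F. ✗
w: p is F, □p is F. ✗
x: p is F, □p is F. ✗
y: p is F, □p is F. ✗
z: p is T, □p is F. ✓
Satisfying worlds: {z}.

1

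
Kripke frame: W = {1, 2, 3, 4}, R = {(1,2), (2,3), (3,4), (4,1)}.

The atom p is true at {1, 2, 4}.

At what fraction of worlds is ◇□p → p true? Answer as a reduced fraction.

3/4

1: ◇□p is F, p is T. ✓
2: ◇□p is T, p is T. ✓
3: ◇□p is T, p is F. ✗
4: ◇□p is T, p is T. ✓
That's 3 of 4 worlds, so 3/4.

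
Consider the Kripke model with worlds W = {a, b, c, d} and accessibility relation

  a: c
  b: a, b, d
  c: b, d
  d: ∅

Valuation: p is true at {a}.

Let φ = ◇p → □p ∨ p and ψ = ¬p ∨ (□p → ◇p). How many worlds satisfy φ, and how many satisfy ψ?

3 and 4

For ◇p → □p ∨ p:
a: ◇p is F, □p ∨ p is T. ✓
b: ◇p is T, □p ∨ p is F. ✗
c: ◇p is F, □p ∨ p is F. ✓
d: ◇p is F, □p ∨ p is T. ✓
— 3 worlds.
For ¬p ∨ (□p → ◇p):
a: ¬p is F, □p → ◇p is T. ✓
b: ¬p is T, □p → ◇p is T. ✓
c: ¬p is T, □p → ◇p is T. ✓
d: ¬p is T, □p → ◇p is F. ✓
— 4 worlds.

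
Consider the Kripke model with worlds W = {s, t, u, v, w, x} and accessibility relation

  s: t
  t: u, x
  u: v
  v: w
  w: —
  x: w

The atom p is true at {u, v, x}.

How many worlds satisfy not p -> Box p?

s: not p is T, Box p is F. ✗
t: not p is T, Box p is T. ✓
u: not p is F, Box p is T. ✓
v: not p is F, Box p is F. ✓
w: not p is T, Box p is T. ✓
x: not p is F, Box p is F. ✓
Satisfying worlds: {t, u, v, w, x}.

5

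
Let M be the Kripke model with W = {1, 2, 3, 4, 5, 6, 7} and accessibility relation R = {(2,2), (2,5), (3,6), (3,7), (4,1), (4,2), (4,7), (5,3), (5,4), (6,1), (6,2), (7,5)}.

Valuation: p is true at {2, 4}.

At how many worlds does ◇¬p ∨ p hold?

1: ◇¬p is F, p is F. ✗
2: ◇¬p is T, p is T. ✓
3: ◇¬p is T, p is F. ✓
4: ◇¬p is T, p is T. ✓
5: ◇¬p is T, p is F. ✓
6: ◇¬p is T, p is F. ✓
7: ◇¬p is T, p is F. ✓
Satisfying worlds: {2, 3, 4, 5, 6, 7}.

6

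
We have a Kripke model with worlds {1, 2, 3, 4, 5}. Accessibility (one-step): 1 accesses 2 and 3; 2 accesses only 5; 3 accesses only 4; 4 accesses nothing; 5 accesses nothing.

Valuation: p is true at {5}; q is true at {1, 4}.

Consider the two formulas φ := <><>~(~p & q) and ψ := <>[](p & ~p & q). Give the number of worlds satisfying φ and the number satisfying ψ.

1 and 2

For <><>~(~p & q):
1: successors {2, 3}; <>~(~p & q) there: 2:T, 3:F. ✓
2: successors {5}; <>~(~p & q) there: 5:F. ✗
3: successors {4}; <>~(~p & q) there: 4:F. ✗
4: no successors, so <><>~(~p & q) fails. ✗
5: no successors, so <><>~(~p & q) fails. ✗
— 1 world.
For <>[](p & ~p & q):
1: successors {2, 3}; [](p & ~p & q) there: 2:F, 3:F. ✗
2: successors {5}; [](p & ~p & q) there: 5:T. ✓
3: successors {4}; [](p & ~p & q) there: 4:T. ✓
4: no successors, so <>[](p & ~p & q) fails. ✗
5: no successors, so <>[](p & ~p & q) fails. ✗
— 2 worlds.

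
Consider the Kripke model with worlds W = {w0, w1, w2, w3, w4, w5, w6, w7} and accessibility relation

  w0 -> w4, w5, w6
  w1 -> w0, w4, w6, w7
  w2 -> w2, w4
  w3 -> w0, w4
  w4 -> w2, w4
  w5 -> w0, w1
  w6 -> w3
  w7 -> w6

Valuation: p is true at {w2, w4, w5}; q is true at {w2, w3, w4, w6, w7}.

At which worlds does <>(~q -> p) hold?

{w0, w1, w2, w3, w4, w6, w7}

w0: successors {w4, w5, w6}; ~q -> p there: w4:T, w5:T, w6:T. ✓
w1: successors {w0, w4, w6, w7}; ~q -> p there: w0:F, w4:T, w6:T, w7:T. ✓
w2: successors {w2, w4}; ~q -> p there: w2:T, w4:T. ✓
w3: successors {w0, w4}; ~q -> p there: w0:F, w4:T. ✓
w4: successors {w2, w4}; ~q -> p there: w2:T, w4:T. ✓
w5: successors {w0, w1}; ~q -> p there: w0:F, w1:F. ✗
w6: successors {w3}; ~q -> p there: w3:T. ✓
w7: successors {w6}; ~q -> p there: w6:T. ✓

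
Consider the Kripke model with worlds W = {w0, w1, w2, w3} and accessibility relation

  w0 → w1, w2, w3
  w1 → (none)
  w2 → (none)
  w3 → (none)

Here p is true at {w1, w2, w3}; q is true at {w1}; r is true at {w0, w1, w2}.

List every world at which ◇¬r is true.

{w0}

w0: successors {w1, w2, w3}; ¬r there: w1:F, w2:F, w3:T. ✓
w1: no successors, so ◇¬r fails. ✗
w2: no successors, so ◇¬r fails. ✗
w3: no successors, so ◇¬r fails. ✗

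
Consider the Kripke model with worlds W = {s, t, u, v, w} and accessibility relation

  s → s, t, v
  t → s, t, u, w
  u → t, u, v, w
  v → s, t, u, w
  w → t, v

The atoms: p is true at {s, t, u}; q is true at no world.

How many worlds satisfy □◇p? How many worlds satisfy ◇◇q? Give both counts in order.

For □◇p:
s: successors {s, t, v}; ◇p there: s:T, t:T, v:T. ✓
t: successors {s, t, u, w}; ◇p there: s:T, t:T, u:T, w:T. ✓
u: successors {t, u, v, w}; ◇p there: t:T, u:T, v:T, w:T. ✓
v: successors {s, t, u, w}; ◇p there: s:T, t:T, u:T, w:T. ✓
w: successors {t, v}; ◇p there: t:T, v:T. ✓
— 5 worlds.
For ◇◇q:
s: successors {s, t, v}; ◇q there: s:F, t:F, v:F. ✗
t: successors {s, t, u, w}; ◇q there: s:F, t:F, u:F, w:F. ✗
u: successors {t, u, v, w}; ◇q there: t:F, u:F, v:F, w:F. ✗
v: successors {s, t, u, w}; ◇q there: s:F, t:F, u:F, w:F. ✗
w: successors {t, v}; ◇q there: t:F, v:F. ✗
— 0 worlds.

5 and 0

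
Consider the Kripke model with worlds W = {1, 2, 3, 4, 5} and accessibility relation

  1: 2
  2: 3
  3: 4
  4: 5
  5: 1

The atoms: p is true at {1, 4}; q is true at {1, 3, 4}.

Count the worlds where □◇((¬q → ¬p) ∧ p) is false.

3

1: successors {2}; ◇((¬q → ¬p) ∧ p) there: 2:F. ✗
2: successors {3}; ◇((¬q → ¬p) ∧ p) there: 3:T. ✓
3: successors {4}; ◇((¬q → ¬p) ∧ p) there: 4:F. ✗
4: successors {5}; ◇((¬q → ¬p) ∧ p) there: 5:T. ✓
5: successors {1}; ◇((¬q → ¬p) ∧ p) there: 1:F. ✗
Satisfying worlds: {2, 4}.
So □◇((¬q → ¬p) ∧ p) fails at the other 3 worlds.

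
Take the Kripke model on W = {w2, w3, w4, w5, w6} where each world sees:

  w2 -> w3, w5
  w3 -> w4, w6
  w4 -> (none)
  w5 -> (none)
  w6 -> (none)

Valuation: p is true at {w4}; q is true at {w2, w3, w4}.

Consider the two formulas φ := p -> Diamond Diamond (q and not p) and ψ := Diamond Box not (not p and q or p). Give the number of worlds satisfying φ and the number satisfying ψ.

For p -> Diamond Diamond (q and not p):
w2: p is F, Diamond Diamond (q and not p) is F. ✓
w3: p is F, Diamond Diamond (q and not p) is F. ✓
w4: p is T, Diamond Diamond (q and not p) is F. ✗
w5: p is F, Diamond Diamond (q and not p) is F. ✓
w6: p is F, Diamond Diamond (q and not p) is F. ✓
— 4 worlds.
For Diamond Box not (not p and q or p):
w2: successors {w3, w5}; Box not (not p and q or p) there: w3:F, w5:T. ✓
w3: successors {w4, w6}; Box not (not p and q or p) there: w4:T, w6:T. ✓
w4: no successors, so Diamond Box not (not p and q or p) fails. ✗
w5: no successors, so Diamond Box not (not p and q or p) fails. ✗
w6: no successors, so Diamond Box not (not p and q or p) fails. ✗
— 2 worlds.

4 and 2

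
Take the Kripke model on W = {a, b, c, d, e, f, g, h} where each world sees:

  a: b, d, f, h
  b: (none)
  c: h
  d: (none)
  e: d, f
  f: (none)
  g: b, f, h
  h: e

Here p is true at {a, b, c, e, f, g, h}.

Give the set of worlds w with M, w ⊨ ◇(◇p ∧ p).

a: successors {b, d, f, h}; ◇p ∧ p there: b:F, d:F, f:F, h:T. ✓
b: no successors, so ◇(◇p ∧ p) fails. ✗
c: successors {h}; ◇p ∧ p there: h:T. ✓
d: no successors, so ◇(◇p ∧ p) fails. ✗
e: successors {d, f}; ◇p ∧ p there: d:F, f:F. ✗
f: no successors, so ◇(◇p ∧ p) fails. ✗
g: successors {b, f, h}; ◇p ∧ p there: b:F, f:F, h:T. ✓
h: successors {e}; ◇p ∧ p there: e:T. ✓

{a, c, g, h}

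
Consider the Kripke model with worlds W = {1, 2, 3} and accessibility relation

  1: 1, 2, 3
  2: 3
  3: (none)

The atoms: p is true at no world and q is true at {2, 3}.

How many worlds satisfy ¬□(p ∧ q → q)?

1: □(p ∧ q → q) is T. ✗
2: □(p ∧ q → q) is T. ✗
3: □(p ∧ q → q) is T. ✗
Satisfying worlds: ∅.

0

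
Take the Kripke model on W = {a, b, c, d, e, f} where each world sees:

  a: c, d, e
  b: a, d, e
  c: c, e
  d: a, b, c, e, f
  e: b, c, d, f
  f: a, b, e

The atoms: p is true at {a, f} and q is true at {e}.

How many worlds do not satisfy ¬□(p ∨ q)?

a: □(p ∨ q) is F. ✓
b: □(p ∨ q) is F. ✓
c: □(p ∨ q) is F. ✓
d: □(p ∨ q) is F. ✓
e: □(p ∨ q) is F. ✓
f: □(p ∨ q) is F. ✓
Satisfying worlds: {a, b, c, d, e, f}.
So ¬□(p ∨ q) fails at the other 0 worlds.

0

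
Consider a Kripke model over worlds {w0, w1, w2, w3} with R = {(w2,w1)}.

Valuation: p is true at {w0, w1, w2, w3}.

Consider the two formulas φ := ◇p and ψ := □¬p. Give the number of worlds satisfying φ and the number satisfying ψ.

1 and 3

For ◇p:
w0: no successors, so ◇p fails. ✗
w1: no successors, so ◇p fails. ✗
w2: successors {w1}; p there: w1:T. ✓
w3: no successors, so ◇p fails. ✗
— 1 world.
For □¬p:
w0: no successors, so □¬p holds vacuously. ✓
w1: no successors, so □¬p holds vacuously. ✓
w2: successors {w1}; ¬p there: w1:F. ✗
w3: no successors, so □¬p holds vacuously. ✓
— 3 worlds.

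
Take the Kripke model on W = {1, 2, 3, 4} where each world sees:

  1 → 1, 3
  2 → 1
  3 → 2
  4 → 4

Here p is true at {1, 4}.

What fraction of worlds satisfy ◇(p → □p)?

1: successors {1, 3}; p → □p there: 1:F, 3:T. ✓
2: successors {1}; p → □p there: 1:F. ✗
3: successors {2}; p → □p there: 2:T. ✓
4: successors {4}; p → □p there: 4:T. ✓
That's 3 of 4 worlds, so 3/4.

3/4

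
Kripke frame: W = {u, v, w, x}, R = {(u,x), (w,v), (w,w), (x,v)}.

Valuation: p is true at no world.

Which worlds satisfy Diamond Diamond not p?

u: successors {x}; Diamond not p there: x:T. ✓
v: no successors, so Diamond Diamond not p fails. ✗
w: successors {v, w}; Diamond not p there: v:F, w:T. ✓
x: successors {v}; Diamond not p there: v:F. ✗

{u, w}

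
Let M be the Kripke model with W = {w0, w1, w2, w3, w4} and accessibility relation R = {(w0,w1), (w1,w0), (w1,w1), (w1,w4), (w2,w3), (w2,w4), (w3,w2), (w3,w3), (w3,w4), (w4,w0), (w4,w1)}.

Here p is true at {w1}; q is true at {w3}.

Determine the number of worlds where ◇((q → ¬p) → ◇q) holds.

w0: successors {w1}; (q → ¬p) → ◇q there: w1:F. ✗
w1: successors {w0, w1, w4}; (q → ¬p) → ◇q there: w0:F, w1:F, w4:F. ✗
w2: successors {w3, w4}; (q → ¬p) → ◇q there: w3:T, w4:F. ✓
w3: successors {w2, w3, w4}; (q → ¬p) → ◇q there: w2:T, w3:T, w4:F. ✓
w4: successors {w0, w1}; (q → ¬p) → ◇q there: w0:F, w1:F. ✗
Satisfying worlds: {w2, w3}.

2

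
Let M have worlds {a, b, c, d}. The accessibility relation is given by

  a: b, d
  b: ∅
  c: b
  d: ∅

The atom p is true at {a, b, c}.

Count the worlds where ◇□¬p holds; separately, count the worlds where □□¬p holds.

2 and 4

For ◇□¬p:
a: successors {b, d}; □¬p there: b:T, d:T. ✓
b: no successors, so ◇□¬p fails. ✗
c: successors {b}; □¬p there: b:T. ✓
d: no successors, so ◇□¬p fails. ✗
— 2 worlds.
For □□¬p:
a: successors {b, d}; □¬p there: b:T, d:T. ✓
b: no successors, so □□¬p holds vacuously. ✓
c: successors {b}; □¬p there: b:T. ✓
d: no successors, so □□¬p holds vacuously. ✓
— 4 worlds.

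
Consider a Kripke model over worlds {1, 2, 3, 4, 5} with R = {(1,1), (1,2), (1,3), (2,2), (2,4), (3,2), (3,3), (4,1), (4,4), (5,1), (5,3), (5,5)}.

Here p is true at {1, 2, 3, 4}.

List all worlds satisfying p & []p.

1: p is T, []p is T. ✓
2: p is T, []p is T. ✓
3: p is T, []p is T. ✓
4: p is T, []p is T. ✓
5: p is F, []p is F. ✗

{1, 2, 3, 4}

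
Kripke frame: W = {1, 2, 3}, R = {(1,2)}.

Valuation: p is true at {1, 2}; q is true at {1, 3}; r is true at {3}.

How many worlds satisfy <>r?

1: successors {2}; r there: 2:F. ✗
2: no successors, so <>r fails. ✗
3: no successors, so <>r fails. ✗
Satisfying worlds: ∅.

0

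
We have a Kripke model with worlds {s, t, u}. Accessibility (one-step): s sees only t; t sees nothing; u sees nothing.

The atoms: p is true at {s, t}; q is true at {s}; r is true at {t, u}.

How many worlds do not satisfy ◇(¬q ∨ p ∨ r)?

2

s: successors {t}; ¬q ∨ p ∨ r there: t:T. ✓
t: no successors, so ◇(¬q ∨ p ∨ r) fails. ✗
u: no successors, so ◇(¬q ∨ p ∨ r) fails. ✗
Satisfying worlds: {s}.
So ◇(¬q ∨ p ∨ r) fails at the other 2 worlds.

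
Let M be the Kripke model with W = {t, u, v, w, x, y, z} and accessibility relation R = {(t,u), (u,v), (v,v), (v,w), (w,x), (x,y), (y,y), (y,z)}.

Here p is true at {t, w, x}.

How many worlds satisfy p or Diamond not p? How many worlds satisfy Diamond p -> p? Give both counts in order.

For p or Diamond not p:
t: p is T, Diamond not p is T. ✓
u: p is F, Diamond not p is T. ✓
v: p is F, Diamond not p is T. ✓
w: p is T, Diamond not p is F. ✓
x: p is T, Diamond not p is T. ✓
y: p is F, Diamond not p is T. ✓
z: p is F, Diamond not p is F. ✗
— 6 worlds.
For Diamond p -> p:
t: Diamond p is F, p is T. ✓
u: Diamond p is F, p is F. ✓
v: Diamond p is T, p is F. ✗
w: Diamond p is T, p is T. ✓
x: Diamond p is F, p is T. ✓
y: Diamond p is F, p is F. ✓
z: Diamond p is F, p is F. ✓
— 6 worlds.

6 and 6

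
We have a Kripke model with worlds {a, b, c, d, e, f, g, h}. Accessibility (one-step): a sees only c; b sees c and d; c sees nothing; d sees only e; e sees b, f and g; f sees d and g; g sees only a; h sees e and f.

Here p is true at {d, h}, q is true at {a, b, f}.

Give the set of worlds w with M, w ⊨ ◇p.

a: successors {c}; p there: c:F. ✗
b: successors {c, d}; p there: c:F, d:T. ✓
c: no successors, so ◇p fails. ✗
d: successors {e}; p there: e:F. ✗
e: successors {b, f, g}; p there: b:F, f:F, g:F. ✗
f: successors {d, g}; p there: d:T, g:F. ✓
g: successors {a}; p there: a:F. ✗
h: successors {e, f}; p there: e:F, f:F. ✗

{b, f}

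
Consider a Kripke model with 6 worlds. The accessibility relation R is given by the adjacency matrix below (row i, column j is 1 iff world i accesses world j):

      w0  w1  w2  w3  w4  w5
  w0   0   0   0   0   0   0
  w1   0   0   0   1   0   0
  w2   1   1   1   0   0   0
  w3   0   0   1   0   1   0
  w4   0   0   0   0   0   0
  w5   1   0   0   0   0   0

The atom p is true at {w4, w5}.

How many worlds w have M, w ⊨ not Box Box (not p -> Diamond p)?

w0: Box Box (not p -> Diamond p) is T. ✗
w1: Box Box (not p -> Diamond p) is F. ✓
w2: Box Box (not p -> Diamond p) is F. ✓
w3: Box Box (not p -> Diamond p) is F. ✓
w4: Box Box (not p -> Diamond p) is T. ✗
w5: Box Box (not p -> Diamond p) is T. ✗
Satisfying worlds: {w1, w2, w3}.

3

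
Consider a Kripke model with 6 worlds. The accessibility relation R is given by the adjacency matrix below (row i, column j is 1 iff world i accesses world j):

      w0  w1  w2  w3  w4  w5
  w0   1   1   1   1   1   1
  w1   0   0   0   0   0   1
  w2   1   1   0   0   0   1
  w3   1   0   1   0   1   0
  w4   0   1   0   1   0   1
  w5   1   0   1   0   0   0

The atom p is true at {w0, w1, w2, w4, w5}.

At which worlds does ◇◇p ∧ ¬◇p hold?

w0: ◇◇p is T, ¬◇p is F. ✗
w1: ◇◇p is T, ¬◇p is F. ✗
w2: ◇◇p is T, ¬◇p is F. ✗
w3: ◇◇p is T, ¬◇p is F. ✗
w4: ◇◇p is T, ¬◇p is F. ✗
w5: ◇◇p is T, ¬◇p is F. ✗

∅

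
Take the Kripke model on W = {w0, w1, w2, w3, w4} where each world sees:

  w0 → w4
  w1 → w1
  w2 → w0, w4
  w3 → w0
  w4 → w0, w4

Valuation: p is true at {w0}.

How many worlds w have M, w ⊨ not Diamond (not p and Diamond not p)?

w0: Diamond (not p and Diamond not p) is T. ✗
w1: Diamond (not p and Diamond not p) is T. ✗
w2: Diamond (not p and Diamond not p) is T. ✗
w3: Diamond (not p and Diamond not p) is F. ✓
w4: Diamond (not p and Diamond not p) is T. ✗
Satisfying worlds: {w3}.

1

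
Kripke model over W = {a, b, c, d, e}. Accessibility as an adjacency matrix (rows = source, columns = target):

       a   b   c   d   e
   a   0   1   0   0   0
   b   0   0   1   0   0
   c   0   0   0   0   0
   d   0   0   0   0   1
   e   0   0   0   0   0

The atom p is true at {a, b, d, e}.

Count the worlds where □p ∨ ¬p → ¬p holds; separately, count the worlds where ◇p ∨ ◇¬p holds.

2 and 3

For □p ∨ ¬p → ¬p:
a: □p ∨ ¬p is T, ¬p is F. ✗
b: □p ∨ ¬p is F, ¬p is F. ✓
c: □p ∨ ¬p is T, ¬p is T. ✓
d: □p ∨ ¬p is T, ¬p is F. ✗
e: □p ∨ ¬p is T, ¬p is F. ✗
— 2 worlds.
For ◇p ∨ ◇¬p:
a: ◇p is T, ◇¬p is F. ✓
b: ◇p is F, ◇¬p is T. ✓
c: ◇p is F, ◇¬p is F. ✗
d: ◇p is T, ◇¬p is F. ✓
e: ◇p is F, ◇¬p is F. ✗
— 3 worlds.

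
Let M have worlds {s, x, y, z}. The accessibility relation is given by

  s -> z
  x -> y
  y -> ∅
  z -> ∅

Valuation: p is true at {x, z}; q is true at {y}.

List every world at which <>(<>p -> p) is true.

{s, x}

s: successors {z}; <>p -> p there: z:T. ✓
x: successors {y}; <>p -> p there: y:T. ✓
y: no successors, so <>(<>p -> p) fails. ✗
z: no successors, so <>(<>p -> p) fails. ✗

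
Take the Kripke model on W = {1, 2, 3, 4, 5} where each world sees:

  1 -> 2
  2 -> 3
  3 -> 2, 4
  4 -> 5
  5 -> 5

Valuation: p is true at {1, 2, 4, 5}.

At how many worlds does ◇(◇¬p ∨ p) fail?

1

1: successors {2}; ◇¬p ∨ p there: 2:T. ✓
2: successors {3}; ◇¬p ∨ p there: 3:F. ✗
3: successors {2, 4}; ◇¬p ∨ p there: 2:T, 4:T. ✓
4: successors {5}; ◇¬p ∨ p there: 5:T. ✓
5: successors {5}; ◇¬p ∨ p there: 5:T. ✓
Satisfying worlds: {1, 3, 4, 5}.
So ◇(◇¬p ∨ p) fails at the other 1 world.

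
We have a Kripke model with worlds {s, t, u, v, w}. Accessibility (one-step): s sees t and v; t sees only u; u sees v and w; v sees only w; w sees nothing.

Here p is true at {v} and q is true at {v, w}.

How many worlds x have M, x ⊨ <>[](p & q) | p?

s: <>[](p & q) is F, p is F. ✗
t: <>[](p & q) is F, p is F. ✗
u: <>[](p & q) is T, p is F. ✓
v: <>[](p & q) is T, p is T. ✓
w: <>[](p & q) is F, p is F. ✗
Satisfying worlds: {u, v}.

2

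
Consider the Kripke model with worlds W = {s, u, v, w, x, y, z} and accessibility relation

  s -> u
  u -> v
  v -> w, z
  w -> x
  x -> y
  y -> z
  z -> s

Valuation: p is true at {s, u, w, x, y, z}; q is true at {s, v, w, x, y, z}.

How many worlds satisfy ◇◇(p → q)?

6

s: successors {u}; ◇(p → q) there: u:T. ✓
u: successors {v}; ◇(p → q) there: v:T. ✓
v: successors {w, z}; ◇(p → q) there: w:T, z:T. ✓
w: successors {x}; ◇(p → q) there: x:T. ✓
x: successors {y}; ◇(p → q) there: y:T. ✓
y: successors {z}; ◇(p → q) there: z:T. ✓
z: successors {s}; ◇(p → q) there: s:F. ✗
Satisfying worlds: {s, u, v, w, x, y}.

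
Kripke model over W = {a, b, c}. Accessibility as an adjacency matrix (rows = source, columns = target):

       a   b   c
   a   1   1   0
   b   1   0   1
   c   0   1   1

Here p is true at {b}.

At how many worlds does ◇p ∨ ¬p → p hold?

1

a: ◇p ∨ ¬p is T, p is F. ✗
b: ◇p ∨ ¬p is F, p is T. ✓
c: ◇p ∨ ¬p is T, p is F. ✗
Satisfying worlds: {b}.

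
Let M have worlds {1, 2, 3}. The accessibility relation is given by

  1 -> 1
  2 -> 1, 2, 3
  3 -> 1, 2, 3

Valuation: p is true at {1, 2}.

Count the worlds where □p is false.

1: successors {1}; p there: 1:T. ✓
2: successors {1, 2, 3}; p there: 1:T, 2:T, 3:F. ✗
3: successors {1, 2, 3}; p there: 1:T, 2:T, 3:F. ✗
Satisfying worlds: {1}.
So □p fails at the other 2 worlds.

2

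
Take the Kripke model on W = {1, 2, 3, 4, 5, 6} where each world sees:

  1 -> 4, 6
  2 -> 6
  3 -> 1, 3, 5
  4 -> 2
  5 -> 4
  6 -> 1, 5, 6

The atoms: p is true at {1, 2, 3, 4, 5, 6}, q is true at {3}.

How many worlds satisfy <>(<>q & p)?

1

1: successors {4, 6}; <>q & p there: 4:F, 6:F. ✗
2: successors {6}; <>q & p there: 6:F. ✗
3: successors {1, 3, 5}; <>q & p there: 1:F, 3:T, 5:F. ✓
4: successors {2}; <>q & p there: 2:F. ✗
5: successors {4}; <>q & p there: 4:F. ✗
6: successors {1, 5, 6}; <>q & p there: 1:F, 5:F, 6:F. ✗
Satisfying worlds: {3}.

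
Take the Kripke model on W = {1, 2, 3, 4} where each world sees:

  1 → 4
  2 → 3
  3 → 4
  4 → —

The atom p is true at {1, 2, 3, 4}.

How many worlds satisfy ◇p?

3

1: successors {4}; p there: 4:T. ✓
2: successors {3}; p there: 3:T. ✓
3: successors {4}; p there: 4:T. ✓
4: no successors, so ◇p fails. ✗
Satisfying worlds: {1, 2, 3}.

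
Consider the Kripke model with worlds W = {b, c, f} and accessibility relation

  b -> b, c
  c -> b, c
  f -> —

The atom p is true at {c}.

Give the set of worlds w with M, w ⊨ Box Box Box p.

b: successors {b, c}; Box Box p there: b:F, c:F. ✗
c: successors {b, c}; Box Box p there: b:F, c:F. ✗
f: no successors, so Box Box Box p holds vacuously. ✓

{f}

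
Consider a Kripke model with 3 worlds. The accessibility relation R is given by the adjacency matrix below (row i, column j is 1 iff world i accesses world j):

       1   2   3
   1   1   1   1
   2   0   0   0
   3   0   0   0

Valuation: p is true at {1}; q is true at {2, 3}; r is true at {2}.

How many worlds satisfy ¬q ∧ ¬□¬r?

1: ¬q is T, ¬□¬r is T. ✓
2: ¬q is F, ¬□¬r is F. ✗
3: ¬q is F, ¬□¬r is F. ✗
Satisfying worlds: {1}.

1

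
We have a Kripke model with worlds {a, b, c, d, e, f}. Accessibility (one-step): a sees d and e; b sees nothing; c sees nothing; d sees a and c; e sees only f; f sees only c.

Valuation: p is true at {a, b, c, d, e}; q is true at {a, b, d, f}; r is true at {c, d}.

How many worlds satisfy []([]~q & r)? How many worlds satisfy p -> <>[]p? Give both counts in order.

For []([]~q & r):
a: successors {d, e}; []~q & r there: d:F, e:F. ✗
b: no successors, so []([]~q & r) holds vacuously. ✓
c: no successors, so []([]~q & r) holds vacuously. ✓
d: successors {a, c}; []~q & r there: a:F, c:T. ✗
e: successors {f}; []~q & r there: f:F. ✗
f: successors {c}; []~q & r there: c:T. ✓
— 3 worlds.
For p -> <>[]p:
a: p is T, <>[]p is T. ✓
b: p is T, <>[]p is F. ✗
c: p is T, <>[]p is F. ✗
d: p is T, <>[]p is T. ✓
e: p is T, <>[]p is T. ✓
f: p is F, <>[]p is T. ✓
— 4 worlds.

3 and 4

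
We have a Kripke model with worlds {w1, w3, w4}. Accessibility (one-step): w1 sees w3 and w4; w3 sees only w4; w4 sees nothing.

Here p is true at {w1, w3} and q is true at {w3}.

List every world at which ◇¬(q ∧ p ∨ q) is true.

{w1, w3}

w1: successors {w3, w4}; ¬(q ∧ p ∨ q) there: w3:F, w4:T. ✓
w3: successors {w4}; ¬(q ∧ p ∨ q) there: w4:T. ✓
w4: no successors, so ◇¬(q ∧ p ∨ q) fails. ✗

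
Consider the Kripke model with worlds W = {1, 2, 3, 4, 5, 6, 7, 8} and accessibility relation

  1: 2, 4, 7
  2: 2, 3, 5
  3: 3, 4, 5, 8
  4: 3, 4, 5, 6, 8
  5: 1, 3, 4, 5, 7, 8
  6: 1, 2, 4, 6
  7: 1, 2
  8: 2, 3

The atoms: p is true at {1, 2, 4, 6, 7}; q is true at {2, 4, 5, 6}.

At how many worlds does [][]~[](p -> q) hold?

0

1: successors {2, 4, 7}; []~[](p -> q) there: 2:F, 4:F, 7:F. ✗
2: successors {2, 3, 5}; []~[](p -> q) there: 2:F, 3:F, 5:F. ✗
3: successors {3, 4, 5, 8}; []~[](p -> q) there: 3:F, 4:F, 5:F, 8:F. ✗
4: successors {3, 4, 5, 6, 8}; []~[](p -> q) there: 3:F, 4:F, 5:F, 6:F, 8:F. ✗
5: successors {1, 3, 4, 5, 7, 8}; []~[](p -> q) there: 1:F, 3:F, 4:F, 5:F, 7:F, 8:F. ✗
6: successors {1, 2, 4, 6}; []~[](p -> q) there: 1:F, 2:F, 4:F, 6:F. ✗
7: successors {1, 2}; []~[](p -> q) there: 1:F, 2:F. ✗
8: successors {2, 3}; []~[](p -> q) there: 2:F, 3:F. ✗
Satisfying worlds: ∅.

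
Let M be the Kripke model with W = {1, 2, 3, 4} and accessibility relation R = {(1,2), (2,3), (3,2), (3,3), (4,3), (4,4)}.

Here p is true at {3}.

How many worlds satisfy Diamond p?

3

1: successors {2}; p there: 2:F. ✗
2: successors {3}; p there: 3:T. ✓
3: successors {2, 3}; p there: 2:F, 3:T. ✓
4: successors {3, 4}; p there: 3:T, 4:F. ✓
Satisfying worlds: {2, 3, 4}.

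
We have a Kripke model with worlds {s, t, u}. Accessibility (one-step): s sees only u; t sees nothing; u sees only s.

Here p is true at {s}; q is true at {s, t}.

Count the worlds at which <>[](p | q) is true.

1

s: successors {u}; [](p | q) there: u:T. ✓
t: no successors, so <>[](p | q) fails. ✗
u: successors {s}; [](p | q) there: s:F. ✗
Satisfying worlds: {s}.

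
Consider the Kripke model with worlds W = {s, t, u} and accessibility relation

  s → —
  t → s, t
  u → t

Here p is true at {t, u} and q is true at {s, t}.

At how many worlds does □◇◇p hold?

s: no successors, so □◇◇p holds vacuously. ✓
t: successors {s, t}; ◇◇p there: s:F, t:T. ✗
u: successors {t}; ◇◇p there: t:T. ✓
Satisfying worlds: {s, u}.

2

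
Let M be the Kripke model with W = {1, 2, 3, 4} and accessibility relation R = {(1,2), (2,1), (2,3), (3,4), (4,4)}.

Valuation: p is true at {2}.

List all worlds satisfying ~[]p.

1: []p is T. ✗
2: []p is F. ✓
3: []p is F. ✓
4: []p is F. ✓

{2, 3, 4}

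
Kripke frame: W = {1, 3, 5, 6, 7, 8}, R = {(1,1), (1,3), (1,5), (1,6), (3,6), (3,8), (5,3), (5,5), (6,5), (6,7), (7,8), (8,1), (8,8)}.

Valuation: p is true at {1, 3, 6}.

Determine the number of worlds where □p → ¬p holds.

1: □p is F, ¬p is F. ✓
3: □p is F, ¬p is F. ✓
5: □p is F, ¬p is T. ✓
6: □p is F, ¬p is F. ✓
7: □p is F, ¬p is T. ✓
8: □p is F, ¬p is T. ✓
Satisfying worlds: {1, 3, 5, 6, 7, 8}.

6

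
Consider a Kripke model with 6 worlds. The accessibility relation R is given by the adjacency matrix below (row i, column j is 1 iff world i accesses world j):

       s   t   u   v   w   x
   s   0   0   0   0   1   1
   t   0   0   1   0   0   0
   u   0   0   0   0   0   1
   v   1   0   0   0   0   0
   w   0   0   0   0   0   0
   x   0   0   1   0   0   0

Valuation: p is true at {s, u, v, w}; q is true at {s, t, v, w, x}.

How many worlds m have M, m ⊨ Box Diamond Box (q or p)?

s: successors {w, x}; Diamond Box (q or p) there: w:F, x:T. ✗
t: successors {u}; Diamond Box (q or p) there: u:T. ✓
u: successors {x}; Diamond Box (q or p) there: x:T. ✓
v: successors {s}; Diamond Box (q or p) there: s:T. ✓
w: no successors, so Box Diamond Box (q or p) holds vacuously. ✓
x: successors {u}; Diamond Box (q or p) there: u:T. ✓
Satisfying worlds: {t, u, v, w, x}.

5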